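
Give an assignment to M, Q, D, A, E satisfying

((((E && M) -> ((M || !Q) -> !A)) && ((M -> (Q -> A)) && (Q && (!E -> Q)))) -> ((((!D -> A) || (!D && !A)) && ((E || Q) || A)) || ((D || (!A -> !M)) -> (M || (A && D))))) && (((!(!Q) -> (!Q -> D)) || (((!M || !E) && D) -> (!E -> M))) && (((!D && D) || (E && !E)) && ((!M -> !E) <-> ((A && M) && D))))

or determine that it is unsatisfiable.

The formula is unsatisfiable.

The conjunct (!D && D) || (E && !E) is unsatisfiable on its own:
  D=F, E=F: evaluates to False.
  D=F, E=T: evaluates to False.
  D=T, E=F: evaluates to False.
  D=T, E=T: evaluates to False.
So the whole conjunction is unsatisfiable.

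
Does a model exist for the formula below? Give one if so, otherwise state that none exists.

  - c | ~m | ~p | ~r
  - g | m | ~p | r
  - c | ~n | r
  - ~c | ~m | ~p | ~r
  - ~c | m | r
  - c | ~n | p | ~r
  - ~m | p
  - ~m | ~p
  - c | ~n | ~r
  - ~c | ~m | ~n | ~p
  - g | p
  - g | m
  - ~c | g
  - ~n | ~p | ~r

p: False, m: False, n: False, r: False, g: True, c: False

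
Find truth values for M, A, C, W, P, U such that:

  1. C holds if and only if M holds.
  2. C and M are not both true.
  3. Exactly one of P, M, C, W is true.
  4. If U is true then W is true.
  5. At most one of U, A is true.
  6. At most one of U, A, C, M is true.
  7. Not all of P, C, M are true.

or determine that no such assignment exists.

M: False; A: True; C: False; W: False; P: True; U: False

  (1) C=F, M=F — same ✓
  (2) C=F, M=F — not both ✓
  (3) {P, M, C, W}: 1 true — exactly one ✓
  (4) U=F ⇒ W: vacuous ✓
  (5) {U, A}: 1 true — at most one ✓
  (6) {U, A, C, M}: 1 true — at most one ✓
  (7) {P, C, M}: 1/3 true — not all ✓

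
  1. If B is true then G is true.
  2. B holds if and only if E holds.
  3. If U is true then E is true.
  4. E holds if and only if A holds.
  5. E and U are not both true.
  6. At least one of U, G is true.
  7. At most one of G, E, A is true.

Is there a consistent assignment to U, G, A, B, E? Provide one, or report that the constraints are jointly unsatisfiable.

U = False, G = True, A = False, B = False, E = False

  (1) B=F ⇒ G: vacuous ✓
  (2) B=F, E=F — same ✓
  (3) U=F ⇒ E: vacuous ✓
  (4) E=F, A=F — same ✓
  (5) E=F, U=F — not both ✓
  (6) {U, G}: 1 true — at least one ✓
  (7) {G, E, A}: 1 true — at most one ✓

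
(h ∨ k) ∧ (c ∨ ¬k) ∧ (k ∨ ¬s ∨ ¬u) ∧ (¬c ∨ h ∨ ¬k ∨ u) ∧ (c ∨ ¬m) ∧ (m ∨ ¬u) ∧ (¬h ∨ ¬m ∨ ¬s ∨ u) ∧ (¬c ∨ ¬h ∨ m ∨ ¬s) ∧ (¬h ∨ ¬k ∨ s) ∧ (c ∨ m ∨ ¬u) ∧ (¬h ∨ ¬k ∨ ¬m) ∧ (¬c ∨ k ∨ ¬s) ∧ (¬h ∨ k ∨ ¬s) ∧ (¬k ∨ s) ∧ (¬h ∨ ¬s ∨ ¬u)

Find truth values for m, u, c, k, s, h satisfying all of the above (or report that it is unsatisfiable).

m: True; u: True; c: True; k: False; s: False; h: True

Set m = True.
  then (c ∨ ¬m) forces c = True.
Set u = True.
Set k = False.
  then (h ∨ k) forces h = True.
  then (k ∨ ¬s ∨ ¬u) forces s = False.
All clauses satisfied.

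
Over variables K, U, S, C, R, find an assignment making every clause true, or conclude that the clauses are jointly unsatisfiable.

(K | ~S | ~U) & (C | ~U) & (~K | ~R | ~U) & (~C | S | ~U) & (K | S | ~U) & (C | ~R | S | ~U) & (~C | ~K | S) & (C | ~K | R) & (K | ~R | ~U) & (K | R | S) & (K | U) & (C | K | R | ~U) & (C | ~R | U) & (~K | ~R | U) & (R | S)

Try K = False:
  (K | U) forces U = True.
  (K | ~S | ~U) forces S = False.
  clause (K | S | ~U) is falsified — backtrack.
So K = True.
Set U = True.
  then (C | ~U) forces C = True.
  then (~K | ~R | ~U) forces R = False.
  then (~C | S | ~U) forces S = True.
All clauses satisfied.

K = True, U = True, S = True, C = True, R = False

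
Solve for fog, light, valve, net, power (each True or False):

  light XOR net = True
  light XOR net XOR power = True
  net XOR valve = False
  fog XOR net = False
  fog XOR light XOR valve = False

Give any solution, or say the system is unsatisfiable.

fog: True, light: False, valve: True, net: True, power: False

light XOR net = F XOR T = True ✓
light XOR net XOR power = F XOR T XOR F = True ✓
net XOR valve = T XOR T = False ✓
fog XOR net = T XOR T = False ✓
fog XOR light XOR valve = T XOR F XOR T = False ✓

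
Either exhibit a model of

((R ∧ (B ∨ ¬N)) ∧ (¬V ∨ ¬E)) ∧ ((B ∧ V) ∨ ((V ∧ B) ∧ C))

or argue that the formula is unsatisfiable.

E=F; B=T; R=T; N=F; V=T; C=F

  (R ∧ (B ∨ ¬N)) ∧ (¬V ∨ ¬E) = True
    R ∧ (B ∨ ¬N) = True
      B ∨ ¬N = True
        ¬N = True
    ¬V ∨ ¬E = True
      ¬V = False
      ¬E = True
  (B ∧ V) ∨ ((V ∧ B) ∧ C) = True
    B ∧ V = True
    (V ∧ B) ∧ C = False
      V ∧ B = True
Both conjuncts True, so the formula holds.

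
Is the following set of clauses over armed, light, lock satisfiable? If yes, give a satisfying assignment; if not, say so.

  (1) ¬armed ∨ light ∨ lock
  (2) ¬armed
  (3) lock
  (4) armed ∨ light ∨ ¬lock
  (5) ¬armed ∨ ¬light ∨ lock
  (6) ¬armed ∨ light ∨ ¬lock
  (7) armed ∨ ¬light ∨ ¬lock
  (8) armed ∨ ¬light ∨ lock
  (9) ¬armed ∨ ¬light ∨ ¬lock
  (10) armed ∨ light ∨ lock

The formula is unsatisfiable.

Case armed = True:
  Clause (¬armed) is falsified — contradiction.
Case armed = False:
  (lock) forces lock = True.
  (armed ∨ light ∨ ¬lock) forces light = True.
  Clause (armed ∨ ¬light ∨ ¬lock) is falsified — contradiction.
Both cases fail, so the formula is unsatisfiable.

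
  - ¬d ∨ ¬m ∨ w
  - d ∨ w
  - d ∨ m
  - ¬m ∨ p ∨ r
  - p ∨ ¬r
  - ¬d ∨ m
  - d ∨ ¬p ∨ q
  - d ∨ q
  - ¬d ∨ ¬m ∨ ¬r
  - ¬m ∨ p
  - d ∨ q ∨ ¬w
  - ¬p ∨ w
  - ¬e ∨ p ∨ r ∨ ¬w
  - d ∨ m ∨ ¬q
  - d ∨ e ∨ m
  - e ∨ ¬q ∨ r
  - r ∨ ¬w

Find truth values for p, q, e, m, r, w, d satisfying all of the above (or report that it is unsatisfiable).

p = True, q = True, e = False, m = True, r = True, w = True, d = False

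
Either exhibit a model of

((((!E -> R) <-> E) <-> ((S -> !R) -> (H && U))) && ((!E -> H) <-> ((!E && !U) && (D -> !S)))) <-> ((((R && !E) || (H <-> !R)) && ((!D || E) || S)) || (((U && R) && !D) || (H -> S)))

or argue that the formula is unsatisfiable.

E = False, S = False, H = True, D = False, U = False, R = True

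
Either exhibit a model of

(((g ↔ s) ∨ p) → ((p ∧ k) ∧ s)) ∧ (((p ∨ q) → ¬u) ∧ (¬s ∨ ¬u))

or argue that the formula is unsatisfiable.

q: True, p: True, k: True, s: True, u: False, g: False

  ((g ↔ s) ∨ p) → ((p ∧ k) ∧ s) = True
    (g ↔ s) ∨ p = True
      g ↔ s = False
    (p ∧ k) ∧ s = True
      p ∧ k = True
  ((p ∨ q) → ¬u) ∧ (¬s ∨ ¬u) = True
    (p ∨ q) → ¬u = True
      p ∨ q = True
      ¬u = True
    ¬s ∨ ¬u = True
      ¬s = False
      ¬u = True
Both conjuncts True, so the formula holds.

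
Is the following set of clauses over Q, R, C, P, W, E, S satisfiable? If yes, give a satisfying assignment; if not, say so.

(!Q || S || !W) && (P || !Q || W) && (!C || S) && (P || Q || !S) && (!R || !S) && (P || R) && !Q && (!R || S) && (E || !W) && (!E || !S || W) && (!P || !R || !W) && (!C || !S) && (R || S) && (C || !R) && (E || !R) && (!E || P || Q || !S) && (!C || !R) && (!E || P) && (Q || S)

Q: False, R: False, C: False, P: True, W: False, E: False, S: True

Unit clause (!Q) forces Q = False.
In (Q || S) only S is left, so S = True.
In (P || Q || !S) only P is left, so P = True.
In (!R || !S) only !R is left, so R = False.
In (!C || !S) only !C is left, so C = False.
Set W = False.
  then (!E || !S || W) forces E = False.
All clauses satisfied.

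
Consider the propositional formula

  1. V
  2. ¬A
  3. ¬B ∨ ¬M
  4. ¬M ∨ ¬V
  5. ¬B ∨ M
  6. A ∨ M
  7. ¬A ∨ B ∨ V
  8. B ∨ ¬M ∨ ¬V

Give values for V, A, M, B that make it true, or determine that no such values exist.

UNSATISFIABLE

Case V = True:
  (¬A) forces A = False.
  (¬M ∨ ¬V) forces M = False.
  Clause (A ∨ M) is falsified — contradiction.
Case V = False:
  Clause (V) is falsified — contradiction.
Both cases fail, so the formula is unsatisfiable.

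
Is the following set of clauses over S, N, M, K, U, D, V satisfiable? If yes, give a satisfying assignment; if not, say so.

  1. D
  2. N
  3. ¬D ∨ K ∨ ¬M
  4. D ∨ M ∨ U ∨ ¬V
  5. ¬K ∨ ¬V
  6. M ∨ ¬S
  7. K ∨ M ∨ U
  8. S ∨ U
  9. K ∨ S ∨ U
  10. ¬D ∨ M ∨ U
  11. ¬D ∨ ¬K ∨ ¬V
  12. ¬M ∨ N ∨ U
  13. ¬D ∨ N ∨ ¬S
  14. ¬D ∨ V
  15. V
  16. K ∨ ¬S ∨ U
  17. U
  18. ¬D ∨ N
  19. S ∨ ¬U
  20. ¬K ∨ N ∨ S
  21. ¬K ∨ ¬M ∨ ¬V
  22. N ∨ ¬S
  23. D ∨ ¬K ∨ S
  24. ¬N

Case N = True:
  Clause (¬N) is falsified — contradiction.
Case N = False:
  Clause (N) is falsified — contradiction.
Both cases fail, so the formula is unsatisfiable.

The formula is unsatisfiable.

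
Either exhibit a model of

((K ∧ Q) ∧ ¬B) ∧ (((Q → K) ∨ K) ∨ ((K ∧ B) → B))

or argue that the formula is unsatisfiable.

Q = True, K = True, B = False

  (K ∧ Q) ∧ ¬B = True
    K ∧ Q = True
    ¬B = True
  ((Q → K) ∨ K) ∨ ((K ∧ B) → B) = True
    (Q → K) ∨ K = True
      Q → K = True
    (K ∧ B) → B = True
      K ∧ B = False
Both conjuncts True, so the formula holds.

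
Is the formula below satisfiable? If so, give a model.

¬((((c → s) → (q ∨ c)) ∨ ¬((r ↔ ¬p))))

r = False; q = False; c = False; p = True; s = True

  ¬((((c → s) → (q ∨ c)) ∨ ¬((r ↔ ¬p)))) = True
    ((c → s) → (q ∨ c)) ∨ ¬((r ↔ ¬p)) = False
      (c → s) → (q ∨ c) = False
        c → s = True
        q ∨ c = False
      ¬((r ↔ ¬p)) = False
        r ↔ ¬p = True
          ¬p = False
The formula evaluates to True.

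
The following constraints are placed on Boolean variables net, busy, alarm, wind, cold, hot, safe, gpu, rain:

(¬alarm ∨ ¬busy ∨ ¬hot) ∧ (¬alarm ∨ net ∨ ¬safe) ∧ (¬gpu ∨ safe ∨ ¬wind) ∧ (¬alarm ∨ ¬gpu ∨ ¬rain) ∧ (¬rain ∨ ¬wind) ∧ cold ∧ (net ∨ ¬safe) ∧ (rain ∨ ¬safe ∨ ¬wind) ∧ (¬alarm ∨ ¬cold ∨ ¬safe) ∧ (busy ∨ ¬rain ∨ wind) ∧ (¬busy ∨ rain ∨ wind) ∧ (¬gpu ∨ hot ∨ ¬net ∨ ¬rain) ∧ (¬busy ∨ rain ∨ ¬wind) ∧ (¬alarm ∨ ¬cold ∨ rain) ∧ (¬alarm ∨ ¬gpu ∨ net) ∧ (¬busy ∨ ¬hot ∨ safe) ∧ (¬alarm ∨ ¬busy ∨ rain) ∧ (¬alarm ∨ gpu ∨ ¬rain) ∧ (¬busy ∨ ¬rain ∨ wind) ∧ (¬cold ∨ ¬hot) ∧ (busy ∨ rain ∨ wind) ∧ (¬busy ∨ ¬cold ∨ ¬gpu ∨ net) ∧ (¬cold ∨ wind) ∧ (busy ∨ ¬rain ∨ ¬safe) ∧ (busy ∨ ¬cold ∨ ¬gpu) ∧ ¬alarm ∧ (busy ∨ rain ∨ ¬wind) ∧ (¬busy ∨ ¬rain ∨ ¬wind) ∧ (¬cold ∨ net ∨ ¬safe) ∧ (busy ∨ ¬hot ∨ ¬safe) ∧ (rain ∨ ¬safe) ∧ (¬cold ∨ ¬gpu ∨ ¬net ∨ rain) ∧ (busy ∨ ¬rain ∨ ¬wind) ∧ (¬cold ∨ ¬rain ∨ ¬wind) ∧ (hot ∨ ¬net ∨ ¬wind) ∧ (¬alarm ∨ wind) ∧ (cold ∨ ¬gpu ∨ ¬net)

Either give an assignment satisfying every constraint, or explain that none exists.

Case wind = True:
  (¬rain ∨ ¬wind) forces rain = False.
  (cold) forces cold = True.
  (rain ∨ ¬safe ∨ ¬wind) forces safe = False.
  (¬gpu ∨ safe ∨ ¬wind) forces gpu = False.
  (¬busy ∨ rain ∨ ¬wind) forces busy = False.
  Clause (busy ∨ rain ∨ ¬wind) is falsified — contradiction.
Case wind = False:
  (cold) forces cold = True.
  Clause (¬cold ∨ wind) is falsified — contradiction.
Both cases fail, so the formula is unsatisfiable.

The formula is unsatisfiable.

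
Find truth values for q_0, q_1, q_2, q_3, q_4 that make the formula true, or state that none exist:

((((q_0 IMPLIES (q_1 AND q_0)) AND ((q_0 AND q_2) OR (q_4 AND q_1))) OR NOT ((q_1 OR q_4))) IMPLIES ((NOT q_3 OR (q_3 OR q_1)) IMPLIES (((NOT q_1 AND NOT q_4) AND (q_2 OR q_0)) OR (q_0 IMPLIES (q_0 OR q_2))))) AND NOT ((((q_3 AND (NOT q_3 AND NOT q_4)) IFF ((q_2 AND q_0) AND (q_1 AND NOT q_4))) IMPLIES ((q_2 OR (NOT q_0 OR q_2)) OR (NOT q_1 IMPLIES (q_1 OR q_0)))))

Unsatisfiable — no assignment works.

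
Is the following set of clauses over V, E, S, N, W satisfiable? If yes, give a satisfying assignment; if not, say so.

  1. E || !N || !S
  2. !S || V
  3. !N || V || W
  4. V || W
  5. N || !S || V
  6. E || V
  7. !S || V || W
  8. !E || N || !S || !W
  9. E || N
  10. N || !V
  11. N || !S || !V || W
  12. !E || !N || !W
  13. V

V=T, E=F, S=F, N=T, W=T

Unit clause (V) forces V = True.
In (N || !V) only N is left, so N = True.
Set E = False.
  then (E || !N || !S) forces S = False.
Set W = True.
All clauses satisfied.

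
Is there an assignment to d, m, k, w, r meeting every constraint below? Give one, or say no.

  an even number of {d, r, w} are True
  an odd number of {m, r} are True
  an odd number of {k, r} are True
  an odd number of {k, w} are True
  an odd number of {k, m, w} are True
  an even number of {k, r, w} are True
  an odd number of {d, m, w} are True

d=F, m=F, k=F, w=T, r=T

{d, r, w}: 2 true → even ✓
{m, r}: 1 true → odd ✓
{k, r}: 1 true → odd ✓
{k, w}: 1 true → odd ✓
{k, m, w}: 1 true → odd ✓
{k, r, w}: 2 true → even ✓
{d, m, w}: 1 true → odd ✓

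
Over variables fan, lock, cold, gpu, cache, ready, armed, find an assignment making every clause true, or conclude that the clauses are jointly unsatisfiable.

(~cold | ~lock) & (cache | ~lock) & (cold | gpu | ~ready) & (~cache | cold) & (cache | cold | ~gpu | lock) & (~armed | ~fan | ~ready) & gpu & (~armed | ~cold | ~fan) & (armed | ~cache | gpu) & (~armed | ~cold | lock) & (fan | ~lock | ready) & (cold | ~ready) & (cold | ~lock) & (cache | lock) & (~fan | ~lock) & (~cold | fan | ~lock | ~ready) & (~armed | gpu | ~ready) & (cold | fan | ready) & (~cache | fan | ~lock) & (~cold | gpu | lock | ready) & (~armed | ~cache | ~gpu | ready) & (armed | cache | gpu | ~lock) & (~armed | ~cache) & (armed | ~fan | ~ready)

Unit clause (gpu) forces gpu = True.
Set fan = False.
Set lock = False.
  then (cache | lock) forces cache = True.
  then (~armed | ~cache) forces armed = False.
  then (~cache | cold) forces cold = True.
Set ready = False.
All clauses satisfied.

fan: False, lock: False, cold: True, gpu: True, cache: True, ready: False, armed: False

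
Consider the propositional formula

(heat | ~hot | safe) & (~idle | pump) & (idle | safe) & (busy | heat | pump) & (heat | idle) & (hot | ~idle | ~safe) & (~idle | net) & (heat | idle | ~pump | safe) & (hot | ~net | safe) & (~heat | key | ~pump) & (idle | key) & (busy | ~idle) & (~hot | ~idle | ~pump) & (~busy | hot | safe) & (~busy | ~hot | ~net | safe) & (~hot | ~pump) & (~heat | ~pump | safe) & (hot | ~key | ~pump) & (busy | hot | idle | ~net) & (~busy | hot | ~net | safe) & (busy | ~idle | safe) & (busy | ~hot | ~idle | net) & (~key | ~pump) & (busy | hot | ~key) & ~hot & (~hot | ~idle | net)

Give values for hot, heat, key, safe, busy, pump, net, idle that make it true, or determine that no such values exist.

Unit clause (~hot) forces hot = False.
Try heat = False:
  (heat | idle) forces idle = True.
  (~idle | pump) forces pump = True.
  (hot | ~idle | ~safe) forces safe = False.
  (~idle | net) forces net = True.
  clause (hot | ~net | safe) is falsified — backtrack.
So heat = True.
Try key = False:
  (~heat | key | ~pump) forces pump = False.
  (~idle | pump) forces idle = False.
  clause (idle | key) is falsified — backtrack.
So key = True.
  then (hot | ~key | ~pump) forces pump = False.
  then (busy | hot | ~key) forces busy = True.
  then (~idle | pump) forces idle = False.
  then (idle | safe) forces safe = True.
Set net = True.
All clauses satisfied.

hot: False; heat: True; key: True; safe: True; busy: True; pump: False; net: True; idle: False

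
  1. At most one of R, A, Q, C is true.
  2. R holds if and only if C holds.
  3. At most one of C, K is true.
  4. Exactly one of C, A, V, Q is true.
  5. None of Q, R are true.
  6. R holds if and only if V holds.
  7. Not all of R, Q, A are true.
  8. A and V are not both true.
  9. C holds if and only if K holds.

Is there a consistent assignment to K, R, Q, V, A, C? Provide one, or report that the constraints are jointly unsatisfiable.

K = False, R = False, Q = False, V = False, A = True, C = False

  (1) {R, A, Q, C}: 1 true — at most one ✓
  (2) R=F, C=F — same ✓
  (3) {C, K}: 0 true — at most one ✓
  (4) {C, A, V, Q}: 1 true — exactly one ✓
  (5) {Q, R}: 0 true — none ✓
  (6) R=F, V=F — same ✓
  (7) {R, Q, A}: 1/3 true — not all ✓
  (8) A=T, V=F — not both ✓
  (9) C=F, K=F — same ✓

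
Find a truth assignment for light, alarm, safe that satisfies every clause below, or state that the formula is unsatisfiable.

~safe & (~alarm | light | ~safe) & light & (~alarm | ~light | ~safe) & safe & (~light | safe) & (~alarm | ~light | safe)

Unsatisfiable

Case safe = True:
  Clause (~safe) is falsified — contradiction.
Case safe = False:
  Clause (safe) is falsified — contradiction.
Both cases fail, so the formula is unsatisfiable.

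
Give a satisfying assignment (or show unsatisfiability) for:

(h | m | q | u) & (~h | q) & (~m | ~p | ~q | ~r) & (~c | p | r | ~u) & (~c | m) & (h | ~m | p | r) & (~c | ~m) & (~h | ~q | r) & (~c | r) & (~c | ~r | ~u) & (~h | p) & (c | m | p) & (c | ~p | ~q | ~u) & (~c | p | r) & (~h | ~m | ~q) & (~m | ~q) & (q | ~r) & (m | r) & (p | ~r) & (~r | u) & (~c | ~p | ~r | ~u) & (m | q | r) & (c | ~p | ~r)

Set q = False.
  then (~h | q) forces h = False.
  then (q | ~r) forces r = False.
  then (m | r) forces m = True.
  then (h | ~m | p | r) forces p = True.
  then (~c | ~m) forces c = False.
Set u = True.
All clauses satisfied.

q: False, u: True, p: True, h: False, c: False, r: False, m: True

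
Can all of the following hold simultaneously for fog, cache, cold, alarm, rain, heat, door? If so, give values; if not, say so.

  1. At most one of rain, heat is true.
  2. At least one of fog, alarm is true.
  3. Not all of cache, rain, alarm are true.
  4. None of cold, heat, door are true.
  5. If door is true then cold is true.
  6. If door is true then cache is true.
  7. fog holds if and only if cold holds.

fog = False, cache = False, cold = False, alarm = True, rain = True, heat = False, door = False

  (1) {rain, heat}: 1 true — at most one ✓
  (2) {fog, alarm}: 1 true — at least one ✓
  (3) {cache, rain, alarm}: 2/3 true — not all ✓
  (4) {cold, heat, door}: 0 true — none ✓
  (5) door=F ⇒ cold: vacuous ✓
  (6) door=F ⇒ cache: vacuous ✓
  (7) fog=F, cold=F — same ✓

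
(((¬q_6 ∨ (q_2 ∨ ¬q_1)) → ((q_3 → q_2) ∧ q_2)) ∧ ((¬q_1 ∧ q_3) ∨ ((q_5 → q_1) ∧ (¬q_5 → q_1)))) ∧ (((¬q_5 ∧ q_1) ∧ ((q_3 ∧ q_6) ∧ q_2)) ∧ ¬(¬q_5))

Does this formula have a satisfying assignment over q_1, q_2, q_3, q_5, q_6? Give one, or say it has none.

No satisfying assignment exists.

Case q_5 = True: the conjunct ¬q_5 is False.
Case q_5 = False: the conjunct ¬(¬q_5) becomes ¬(¬False) = False.
Both cases fail — unsatisfiable.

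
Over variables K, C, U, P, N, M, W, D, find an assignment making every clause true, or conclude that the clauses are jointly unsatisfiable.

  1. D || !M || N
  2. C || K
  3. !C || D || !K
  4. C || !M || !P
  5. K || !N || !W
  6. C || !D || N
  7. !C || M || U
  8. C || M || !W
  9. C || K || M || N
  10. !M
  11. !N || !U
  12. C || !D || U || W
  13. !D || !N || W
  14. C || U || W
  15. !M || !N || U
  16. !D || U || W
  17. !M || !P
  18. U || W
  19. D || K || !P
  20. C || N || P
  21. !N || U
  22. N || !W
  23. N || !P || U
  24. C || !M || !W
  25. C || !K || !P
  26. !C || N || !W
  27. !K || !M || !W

Unit clause (!M) forces M = False.
Set K = True.
Set C = True.
  then (!C || D || !K) forces D = True.
  then (!C || M || U) forces U = True.
  then (!N || !U) forces N = False.
  then (N || !W) forces W = False.
Set P = True.
All clauses satisfied.

K = True, C = True, U = True, P = True, N = False, M = False, W = False, D = True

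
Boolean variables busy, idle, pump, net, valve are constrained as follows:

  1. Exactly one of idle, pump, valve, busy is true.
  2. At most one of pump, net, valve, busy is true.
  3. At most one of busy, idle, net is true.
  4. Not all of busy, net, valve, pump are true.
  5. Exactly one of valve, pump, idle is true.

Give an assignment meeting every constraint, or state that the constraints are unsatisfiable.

busy = False, idle = False, pump = True, net = False, valve = False

  (1) {idle, pump, valve, busy}: 1 true — exactly one ✓
  (2) {pump, net, valve, busy}: 1 true — at most one ✓
  (3) {busy, idle, net}: 0 true — at most one ✓
  (4) {busy, net, valve, pump}: 1/4 true — not all ✓
  (5) {valve, pump, idle}: 1 true — exactly one ✓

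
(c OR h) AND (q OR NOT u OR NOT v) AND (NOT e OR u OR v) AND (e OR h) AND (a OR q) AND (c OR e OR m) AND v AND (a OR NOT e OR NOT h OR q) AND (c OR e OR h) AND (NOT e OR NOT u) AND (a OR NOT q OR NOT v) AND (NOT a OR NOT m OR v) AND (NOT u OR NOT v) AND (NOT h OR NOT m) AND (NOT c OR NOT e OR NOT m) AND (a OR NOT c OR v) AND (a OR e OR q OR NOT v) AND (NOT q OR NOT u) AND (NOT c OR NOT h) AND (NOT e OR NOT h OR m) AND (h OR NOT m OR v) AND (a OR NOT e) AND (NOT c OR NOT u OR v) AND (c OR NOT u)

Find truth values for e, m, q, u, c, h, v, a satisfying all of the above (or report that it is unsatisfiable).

e = True, m = False, q = False, u = False, c = True, h = False, v = True, a = True

Unit clause (v) forces v = True.
In (NOT u OR NOT v) only NOT u is left, so u = False.
Try e = False:
  (e OR h) forces h = True.
  (NOT h OR NOT m) forces m = False.
  (c OR e OR m) forces c = True.
  clause (NOT c OR NOT h) is falsified — backtrack.
So e = True.
  then (a OR NOT e) forces a = True.
Try m = True:
  (NOT h OR NOT m) forces h = False.
  (c OR h) forces c = True.
  clause (NOT c OR NOT e OR NOT m) is falsified — backtrack.
So m = False.
  then (NOT e OR NOT h OR m) forces h = False.
  then (c OR h) forces c = True.
Set q = False.
All clauses satisfied.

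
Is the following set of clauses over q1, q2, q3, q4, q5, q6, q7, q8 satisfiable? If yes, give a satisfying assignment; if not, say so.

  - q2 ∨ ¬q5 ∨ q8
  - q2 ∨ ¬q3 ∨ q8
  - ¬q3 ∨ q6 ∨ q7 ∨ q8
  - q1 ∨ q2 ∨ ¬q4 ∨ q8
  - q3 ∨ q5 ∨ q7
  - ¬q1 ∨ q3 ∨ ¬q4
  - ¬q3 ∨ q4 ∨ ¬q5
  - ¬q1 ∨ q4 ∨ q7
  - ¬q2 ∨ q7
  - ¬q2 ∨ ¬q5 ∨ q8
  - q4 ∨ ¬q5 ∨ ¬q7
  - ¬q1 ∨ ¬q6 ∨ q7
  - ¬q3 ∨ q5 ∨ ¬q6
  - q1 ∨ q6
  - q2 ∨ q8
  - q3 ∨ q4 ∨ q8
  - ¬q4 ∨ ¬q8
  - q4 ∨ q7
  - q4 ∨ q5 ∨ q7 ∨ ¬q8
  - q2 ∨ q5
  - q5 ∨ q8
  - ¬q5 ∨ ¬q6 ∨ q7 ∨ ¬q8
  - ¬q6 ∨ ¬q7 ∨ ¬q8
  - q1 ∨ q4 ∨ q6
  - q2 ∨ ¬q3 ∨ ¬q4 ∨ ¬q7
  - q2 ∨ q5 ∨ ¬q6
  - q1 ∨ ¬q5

q1 = True, q2 = True, q3 = True, q4 = False, q5 = False, q6 = False, q7 = True, q8 = True

Set q1 = True.
Set q2 = True.
  then (¬q2 ∨ q7) forces q7 = True.
Set q3 = True.
Try q4 = True:
  (¬q4 ∨ ¬q8) forces q8 = False.
  (¬q2 ∨ ¬q5 ∨ q8) forces q5 = False.
  clause (q5 ∨ q8) is falsified — backtrack.
So q4 = False.
  then (¬q3 ∨ q4 ∨ ¬q5) forces q5 = False.
  then (¬q3 ∨ q5 ∨ ¬q6) forces q6 = False.
  then (q5 ∨ q8) forces q8 = True.
All clauses satisfied.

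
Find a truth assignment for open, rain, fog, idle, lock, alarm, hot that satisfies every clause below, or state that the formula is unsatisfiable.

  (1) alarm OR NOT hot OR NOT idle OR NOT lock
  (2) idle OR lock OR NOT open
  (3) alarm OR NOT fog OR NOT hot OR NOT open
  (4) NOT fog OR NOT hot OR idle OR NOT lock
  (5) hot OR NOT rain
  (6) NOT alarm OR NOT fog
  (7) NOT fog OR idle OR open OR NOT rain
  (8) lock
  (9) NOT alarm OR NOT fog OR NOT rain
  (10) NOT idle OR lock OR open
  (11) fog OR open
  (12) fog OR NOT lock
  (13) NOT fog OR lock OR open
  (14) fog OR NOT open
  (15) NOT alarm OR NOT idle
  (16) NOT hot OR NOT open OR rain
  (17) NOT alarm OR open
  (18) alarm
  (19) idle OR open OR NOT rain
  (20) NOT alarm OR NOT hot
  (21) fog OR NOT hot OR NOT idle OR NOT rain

Unsatisfiable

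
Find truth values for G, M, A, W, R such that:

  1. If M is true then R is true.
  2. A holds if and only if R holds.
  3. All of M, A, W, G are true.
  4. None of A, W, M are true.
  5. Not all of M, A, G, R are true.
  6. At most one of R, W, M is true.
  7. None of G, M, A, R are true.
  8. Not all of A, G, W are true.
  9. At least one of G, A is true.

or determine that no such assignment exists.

The formula is unsatisfiable.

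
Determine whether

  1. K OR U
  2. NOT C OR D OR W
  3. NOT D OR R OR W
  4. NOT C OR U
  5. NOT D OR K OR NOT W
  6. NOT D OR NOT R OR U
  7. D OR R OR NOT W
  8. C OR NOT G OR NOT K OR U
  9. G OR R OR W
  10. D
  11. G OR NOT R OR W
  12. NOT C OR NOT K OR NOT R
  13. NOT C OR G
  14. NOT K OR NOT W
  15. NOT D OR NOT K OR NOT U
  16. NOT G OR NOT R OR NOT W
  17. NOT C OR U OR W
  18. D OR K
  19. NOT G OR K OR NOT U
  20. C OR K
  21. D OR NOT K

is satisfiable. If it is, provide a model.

Unsatisfiable — no assignment works.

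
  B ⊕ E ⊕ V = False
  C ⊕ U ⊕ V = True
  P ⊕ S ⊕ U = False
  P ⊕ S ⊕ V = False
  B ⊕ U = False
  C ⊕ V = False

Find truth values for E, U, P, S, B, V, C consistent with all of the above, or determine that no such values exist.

E = False; U = True; P = True; S = False; B = True; V = True; C = True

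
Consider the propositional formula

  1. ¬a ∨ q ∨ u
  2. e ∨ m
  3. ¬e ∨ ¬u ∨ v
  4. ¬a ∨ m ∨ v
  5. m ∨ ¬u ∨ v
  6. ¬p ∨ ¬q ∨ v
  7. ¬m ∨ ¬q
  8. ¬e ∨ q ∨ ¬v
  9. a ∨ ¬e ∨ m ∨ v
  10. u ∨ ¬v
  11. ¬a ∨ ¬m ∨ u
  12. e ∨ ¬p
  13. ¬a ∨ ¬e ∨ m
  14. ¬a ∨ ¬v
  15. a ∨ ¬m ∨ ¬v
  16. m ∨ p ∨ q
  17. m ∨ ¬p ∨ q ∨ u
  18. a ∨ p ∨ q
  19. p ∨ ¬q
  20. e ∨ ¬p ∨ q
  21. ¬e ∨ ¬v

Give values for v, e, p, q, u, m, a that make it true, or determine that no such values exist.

v: False, e: False, p: False, q: False, u: True, m: True, a: True

Try v = True:
  (u ∨ ¬v) forces u = True.
  (¬a ∨ ¬v) forces a = False.
  (a ∨ ¬m ∨ ¬v) forces m = False.
  (e ∨ m) forces e = True.
  clause (¬e ∨ ¬v) is falsified — backtrack.
So v = False.
Set e = False.
  then (e ∨ m) forces m = True.
  then (¬m ∨ ¬q) forces q = False.
  then (e ∨ ¬p) forces p = False.
  then (a ∨ p ∨ q) forces a = True.
  then (¬a ∨ q ∨ u) forces u = True.
All clauses satisfied.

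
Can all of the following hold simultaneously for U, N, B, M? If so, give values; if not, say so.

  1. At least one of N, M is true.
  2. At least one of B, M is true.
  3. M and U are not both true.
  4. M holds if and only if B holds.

U = False; N = True; B = True; M = True

  (1) {N, M}: 2 true — at least one ✓
  (2) {B, M}: 2 true — at least one ✓
  (3) M=T, U=F — not both ✓
  (4) M=T, B=T — same ✓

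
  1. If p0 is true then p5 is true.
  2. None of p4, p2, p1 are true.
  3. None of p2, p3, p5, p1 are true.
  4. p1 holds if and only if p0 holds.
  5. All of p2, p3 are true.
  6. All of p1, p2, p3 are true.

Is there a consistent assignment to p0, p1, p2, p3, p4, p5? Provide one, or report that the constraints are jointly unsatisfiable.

Case p1 = True:
  Constraint (2) is violated (p1=T) — contradiction.
Case p1 = False:
  Constraint (6) is violated (p1=F) — contradiction.
Both cases fail — unsatisfiable.

Unsatisfiable — no assignment works.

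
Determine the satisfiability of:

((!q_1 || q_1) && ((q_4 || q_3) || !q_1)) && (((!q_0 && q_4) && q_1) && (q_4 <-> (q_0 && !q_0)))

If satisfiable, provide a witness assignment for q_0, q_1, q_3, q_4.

Case q_4 = True: the formula simplifies to (!q_1 || q_1) && ((!q_0 && q_1) && (q_0 && !q_0)).
  q_0 = True: the conjunct !q_0 is False.
  q_0 = False: the conjunct q_0 is False.
Case q_4 = False: the conjunct q_4 is False.
Both cases fail — unsatisfiable.

UNSATISFIABLE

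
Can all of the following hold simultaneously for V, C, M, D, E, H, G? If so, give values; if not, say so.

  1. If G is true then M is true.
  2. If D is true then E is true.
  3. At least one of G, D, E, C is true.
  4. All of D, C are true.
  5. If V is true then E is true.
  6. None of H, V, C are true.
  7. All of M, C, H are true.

UNSATISFIABLE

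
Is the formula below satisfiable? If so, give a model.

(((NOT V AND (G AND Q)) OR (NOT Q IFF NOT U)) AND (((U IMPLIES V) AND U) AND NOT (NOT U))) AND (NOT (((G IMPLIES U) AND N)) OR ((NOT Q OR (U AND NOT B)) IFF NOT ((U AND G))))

U = True, V = True, B = False, Q = True, G = False, N = False

  ((NOT V AND (G AND Q)) OR (NOT Q IFF NOT U)) AND (((U IMPLIES V) AND U) AND NOT (NOT U)) = True
    (NOT V AND (G AND Q)) OR (NOT Q IFF NOT U) = True
      NOT V AND (G AND Q) = False
        NOT V = False
        G AND Q = False
      NOT Q IFF NOT U = True
        NOT Q = False
        NOT U = False
    ((U IMPLIES V) AND U) AND NOT (NOT U) = True
      (U IMPLIES V) AND U = True
        U IMPLIES V = True
      NOT (NOT U) = True
        NOT U = False
  NOT (((G IMPLIES U) AND N)) OR ((NOT Q OR (U AND NOT B)) IFF NOT ((U AND G))) = True
    NOT (((G IMPLIES U) AND N)) = True
      (G IMPLIES U) AND N = False
        G IMPLIES U = True
    (NOT Q OR (U AND NOT B)) IFF NOT ((U AND G)) = True
      NOT Q OR (U AND NOT B) = True
        NOT Q = False
        U AND NOT B = True
          NOT B = True
      NOT ((U AND G)) = True
        U AND G = False
Both conjuncts True, so the formula holds.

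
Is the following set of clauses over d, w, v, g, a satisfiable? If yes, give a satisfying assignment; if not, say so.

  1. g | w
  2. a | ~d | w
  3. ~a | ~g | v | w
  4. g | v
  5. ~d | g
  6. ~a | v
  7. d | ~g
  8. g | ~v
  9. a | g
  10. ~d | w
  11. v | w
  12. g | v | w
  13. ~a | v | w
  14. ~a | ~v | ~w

d: True, w: True, v: False, g: True, a: False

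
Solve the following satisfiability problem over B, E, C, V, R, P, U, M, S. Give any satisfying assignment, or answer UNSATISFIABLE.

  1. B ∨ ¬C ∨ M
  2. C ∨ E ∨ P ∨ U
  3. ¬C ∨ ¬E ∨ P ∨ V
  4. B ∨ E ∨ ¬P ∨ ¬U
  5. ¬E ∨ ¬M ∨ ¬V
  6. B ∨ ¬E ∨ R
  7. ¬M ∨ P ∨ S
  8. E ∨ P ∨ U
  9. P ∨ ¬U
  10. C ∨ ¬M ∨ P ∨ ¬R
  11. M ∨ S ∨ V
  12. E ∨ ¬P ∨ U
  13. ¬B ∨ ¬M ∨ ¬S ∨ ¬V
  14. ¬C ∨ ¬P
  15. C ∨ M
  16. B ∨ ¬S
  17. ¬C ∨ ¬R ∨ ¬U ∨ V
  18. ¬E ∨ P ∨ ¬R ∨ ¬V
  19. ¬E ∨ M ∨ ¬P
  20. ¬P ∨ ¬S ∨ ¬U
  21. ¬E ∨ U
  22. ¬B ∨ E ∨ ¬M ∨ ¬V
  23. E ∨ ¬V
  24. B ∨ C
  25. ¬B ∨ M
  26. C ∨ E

Try B = False:
  (B ∨ ¬S) forces S = False.
  (B ∨ C) forces C = True.
  (B ∨ ¬C ∨ M) forces M = True.
  (¬M ∨ P ∨ S) forces P = True.
  clause (¬C ∨ ¬P) is falsified — backtrack.
So B = True.
  then (¬B ∨ M) forces M = True.
Set E = True.
  then (¬E ∨ ¬M ∨ ¬V) forces V = False.
  then (¬E ∨ U) forces U = True.
  then (P ∨ ¬U) forces P = True.
  then (¬C ∨ ¬P) forces C = False.
  then (¬P ∨ ¬S ∨ ¬U) forces S = False.
Set R = True.
All clauses satisfied.

B = True, E = True, C = False, V = False, R = True, P = True, U = True, M = True, S = False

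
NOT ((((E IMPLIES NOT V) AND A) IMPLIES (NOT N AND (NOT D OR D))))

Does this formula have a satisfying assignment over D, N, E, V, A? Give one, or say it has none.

D=F, N=T, E=F, V=F, A=T

  NOT ((((E IMPLIES NOT V) AND A) IMPLIES (NOT N AND (NOT D OR D)))) = True
    ((E IMPLIES NOT V) AND A) IMPLIES (NOT N AND (NOT D OR D)) = False
      (E IMPLIES NOT V) AND A = True
        E IMPLIES NOT V = True
          NOT V = True
      NOT N AND (NOT D OR D) = False
        NOT N = False
        NOT D OR D = True
          NOT D = True
The formula evaluates to True.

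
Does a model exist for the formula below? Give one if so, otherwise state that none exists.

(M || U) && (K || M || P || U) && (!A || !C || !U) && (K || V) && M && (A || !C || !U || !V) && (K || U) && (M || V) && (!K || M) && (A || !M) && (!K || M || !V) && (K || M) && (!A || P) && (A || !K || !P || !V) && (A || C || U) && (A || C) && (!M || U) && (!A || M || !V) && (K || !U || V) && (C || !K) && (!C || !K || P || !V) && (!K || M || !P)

P = True, A = True, M = True, U = True, C = False, V = True, K = False

Unit clause (M) forces M = True.
In (A || !M) only A is left, so A = True.
In (!A || P) only P is left, so P = True.
In (!M || U) only U is left, so U = True.
In (!A || !C || !U) only !C is left, so C = False.
In (C || !K) only !K is left, so K = False.
In (K || V) only V is left, so V = True.
All clauses satisfied.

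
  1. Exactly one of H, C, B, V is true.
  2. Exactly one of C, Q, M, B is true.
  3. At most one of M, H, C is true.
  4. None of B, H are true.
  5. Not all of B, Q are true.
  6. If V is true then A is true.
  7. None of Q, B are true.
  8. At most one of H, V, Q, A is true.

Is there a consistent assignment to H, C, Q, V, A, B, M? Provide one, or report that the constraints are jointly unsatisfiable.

H=F, C=T, Q=F, V=F, A=F, B=F, M=F

  (1) {H, C, B, V}: 1 true — exactly one ✓
  (2) {C, Q, M, B}: 1 true — exactly one ✓
  (3) {M, H, C}: 1 true — at most one ✓
  (4) {B, H}: 0 true — none ✓
  (5) {B, Q}: 0/2 true — not all ✓
  (6) V=F ⇒ A: vacuous ✓
  (7) {Q, B}: 0 true — none ✓
  (8) {H, V, Q, A}: 0 true — at most one ✓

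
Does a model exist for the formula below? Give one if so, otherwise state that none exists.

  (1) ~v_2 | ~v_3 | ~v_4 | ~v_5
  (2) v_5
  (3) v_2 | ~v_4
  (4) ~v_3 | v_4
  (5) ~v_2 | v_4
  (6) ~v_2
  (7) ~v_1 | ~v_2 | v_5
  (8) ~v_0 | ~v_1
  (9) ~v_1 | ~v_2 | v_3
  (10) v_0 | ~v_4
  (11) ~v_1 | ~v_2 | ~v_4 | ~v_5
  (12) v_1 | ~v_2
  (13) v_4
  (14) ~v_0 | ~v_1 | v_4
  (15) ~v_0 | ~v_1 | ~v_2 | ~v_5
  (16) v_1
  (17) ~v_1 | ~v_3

Unsatisfiable

Case v_2 = True:
  Clause (~v_2) is falsified — contradiction.
Case v_2 = False:
  (v_5) forces v_5 = True.
  (v_2 | ~v_4) forces v_4 = False.
  Clause (v_4) is falsified — contradiction.
Both cases fail, so the formula is unsatisfiable.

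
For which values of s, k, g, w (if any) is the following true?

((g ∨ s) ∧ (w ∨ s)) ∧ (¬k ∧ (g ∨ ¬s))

s = True; k = False; g = True; w = False

  (g ∨ s) ∧ (w ∨ s) = True
    g ∨ s = True
    w ∨ s = True
  ¬k ∧ (g ∨ ¬s) = True
    ¬k = True
    g ∨ ¬s = True
      ¬s = False
Both conjuncts True, so the formula holds.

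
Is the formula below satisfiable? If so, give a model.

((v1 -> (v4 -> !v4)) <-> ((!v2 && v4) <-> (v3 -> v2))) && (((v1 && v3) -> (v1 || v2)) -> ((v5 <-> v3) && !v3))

v1: True, v2: True, v3: False, v4: True, v5: False

  (v1 -> (v4 -> !v4)) <-> ((!v2 && v4) <-> (v3 -> v2)) = True
    v1 -> (v4 -> !v4) = False
      v4 -> !v4 = False
        !v4 = False
    (!v2 && v4) <-> (v3 -> v2) = False
      !v2 && v4 = False
        !v2 = False
      v3 -> v2 = True
  ((v1 && v3) -> (v1 || v2)) -> ((v5 <-> v3) && !v3) = True
    (v1 && v3) -> (v1 || v2) = True
      v1 && v3 = False
      v1 || v2 = True
    (v5 <-> v3) && !v3 = True
      v5 <-> v3 = True
      !v3 = True
Both conjuncts True, so the formula holds.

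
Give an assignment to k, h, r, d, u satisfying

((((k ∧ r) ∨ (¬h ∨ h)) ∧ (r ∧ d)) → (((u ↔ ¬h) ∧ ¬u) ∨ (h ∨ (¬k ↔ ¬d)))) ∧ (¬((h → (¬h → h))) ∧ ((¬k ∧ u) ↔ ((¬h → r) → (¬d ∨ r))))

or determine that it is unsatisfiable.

The conjunct ¬((h → (¬h → h))) is unsatisfiable on its own:
  h=F: evaluates to False.
  h=T: evaluates to False.
So the whole conjunction is unsatisfiable.

No satisfying assignment exists.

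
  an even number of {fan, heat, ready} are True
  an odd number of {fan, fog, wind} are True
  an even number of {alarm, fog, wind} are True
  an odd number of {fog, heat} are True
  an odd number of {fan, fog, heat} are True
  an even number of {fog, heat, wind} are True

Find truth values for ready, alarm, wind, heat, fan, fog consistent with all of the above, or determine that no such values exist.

ready = True, alarm = True, wind = True, heat = True, fan = False, fog = False

{fan, heat, ready}: 2 true → even ✓
{fan, fog, wind}: 1 true → odd ✓
{alarm, fog, wind}: 2 true → even ✓
{fog, heat}: 1 true → odd ✓
{fan, fog, heat}: 1 true → odd ✓
{fog, heat, wind}: 2 true → even ✓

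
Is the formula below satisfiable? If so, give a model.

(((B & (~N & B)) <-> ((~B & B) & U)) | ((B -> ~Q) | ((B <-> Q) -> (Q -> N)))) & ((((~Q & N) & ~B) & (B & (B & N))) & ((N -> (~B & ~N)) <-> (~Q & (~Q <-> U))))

Case B = True: the conjunct ~B is False.
Case B = False: the conjunct B is False.
Both cases fail — unsatisfiable.

The formula is unsatisfiable.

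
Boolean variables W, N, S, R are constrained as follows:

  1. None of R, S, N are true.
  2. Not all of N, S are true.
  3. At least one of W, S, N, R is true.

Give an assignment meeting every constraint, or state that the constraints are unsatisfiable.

W = True, N = False, S = False, R = False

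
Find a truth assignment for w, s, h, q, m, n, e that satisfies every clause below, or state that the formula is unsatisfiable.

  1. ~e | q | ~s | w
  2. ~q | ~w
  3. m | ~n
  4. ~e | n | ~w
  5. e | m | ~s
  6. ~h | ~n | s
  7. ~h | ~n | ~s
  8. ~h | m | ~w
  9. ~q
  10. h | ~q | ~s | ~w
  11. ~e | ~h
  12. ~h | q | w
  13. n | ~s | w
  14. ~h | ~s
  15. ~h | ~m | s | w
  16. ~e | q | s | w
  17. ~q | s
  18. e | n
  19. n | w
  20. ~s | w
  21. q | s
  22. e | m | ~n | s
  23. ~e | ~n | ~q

w=T, s=T, h=F, q=F, m=T, n=T, e=T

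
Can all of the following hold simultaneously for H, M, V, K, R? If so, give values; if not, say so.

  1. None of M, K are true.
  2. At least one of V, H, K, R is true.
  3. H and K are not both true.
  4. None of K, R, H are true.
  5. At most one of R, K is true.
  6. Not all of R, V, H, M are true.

H: False, M: False, V: True, K: False, R: False

  (1) {M, K}: 0 true — none ✓
  (2) {V, H, K, R}: 1 true — at least one ✓
  (3) H=F, K=F — not both ✓
  (4) {K, R, H}: 0 true — none ✓
  (5) {R, K}: 0 true — at most one ✓
  (6) {R, V, H, M}: 1/4 true — not all ✓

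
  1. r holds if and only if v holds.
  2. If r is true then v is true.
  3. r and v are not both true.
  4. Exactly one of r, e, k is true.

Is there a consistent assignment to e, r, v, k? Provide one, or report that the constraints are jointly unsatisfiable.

e: False, r: False, v: False, k: True

  (1) r=F, v=F — same ✓
  (2) r=F ⇒ v: vacuous ✓
  (3) r=F, v=F — not both ✓
  (4) {r, e, k}: 1 true — exactly one ✓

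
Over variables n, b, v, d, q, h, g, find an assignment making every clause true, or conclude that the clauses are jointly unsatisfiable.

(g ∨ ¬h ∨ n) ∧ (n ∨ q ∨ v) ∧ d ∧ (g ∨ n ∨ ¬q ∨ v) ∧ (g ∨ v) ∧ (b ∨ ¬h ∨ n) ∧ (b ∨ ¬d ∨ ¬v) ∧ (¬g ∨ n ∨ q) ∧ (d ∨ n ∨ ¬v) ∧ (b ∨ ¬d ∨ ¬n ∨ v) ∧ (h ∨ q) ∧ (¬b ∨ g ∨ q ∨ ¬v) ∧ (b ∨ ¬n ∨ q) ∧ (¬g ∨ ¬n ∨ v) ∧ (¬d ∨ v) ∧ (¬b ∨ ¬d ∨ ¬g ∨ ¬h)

n = False, b = True, v = True, d = True, q = True, h = False, g = False

Unit clause (d) forces d = True.
In (¬d ∨ v) only v is left, so v = True.
In (b ∨ ¬d ∨ ¬v) only b is left, so b = True.
Set n = False.
Try q = False:
  (¬g ∨ n ∨ q) forces g = False.
  clause (¬b ∨ g ∨ q ∨ ¬v) is falsified — backtrack.
So q = True.
Try h = True:
  (g ∨ ¬h ∨ n) forces g = True.
  clause (¬b ∨ ¬d ∨ ¬g ∨ ¬h) is falsified — backtrack.
So h = False.
Set g = False.
All clauses satisfied.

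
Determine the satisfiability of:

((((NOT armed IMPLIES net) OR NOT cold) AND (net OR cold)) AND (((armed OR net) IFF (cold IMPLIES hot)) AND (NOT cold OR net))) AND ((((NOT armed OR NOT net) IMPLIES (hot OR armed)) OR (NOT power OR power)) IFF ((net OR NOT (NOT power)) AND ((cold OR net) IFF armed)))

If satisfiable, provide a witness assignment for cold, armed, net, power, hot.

cold = False, armed = True, net = True, power = True, hot = False

  (((NOT armed IMPLIES net) OR NOT cold) AND (net OR cold)) AND (((armed OR net) IFF (cold IMPLIES hot)) AND (NOT cold OR net)) = True
    ((NOT armed IMPLIES net) OR NOT cold) AND (net OR cold) = True
      (NOT armed IMPLIES net) OR NOT cold = True
        NOT armed IMPLIES net = True
          NOT armed = False
        NOT cold = True
      net OR cold = True
    ((armed OR net) IFF (cold IMPLIES hot)) AND (NOT cold OR net) = True
      (armed OR net) IFF (cold IMPLIES hot) = True
        armed OR net = True
        cold IMPLIES hot = True
      NOT cold OR net = True
        NOT cold = True
  (((NOT armed OR NOT net) IMPLIES (hot OR armed)) OR (NOT power OR power)) IFF ((net OR NOT (NOT power)) AND ((cold OR net) IFF armed)) = True
    ((NOT armed OR NOT net) IMPLIES (hot OR armed)) OR (NOT power OR power) = True
      (NOT armed OR NOT net) IMPLIES (hot OR armed) = True
        NOT armed OR NOT net = False
          NOT armed = False
          NOT net = False
        hot OR armed = True
      NOT power OR power = True
        NOT power = False
    (net OR NOT (NOT power)) AND ((cold OR net) IFF armed) = True
      net OR NOT (NOT power) = True
        NOT (NOT power) = True
          NOT power = False
      (cold OR net) IFF armed = True
        cold OR net = True
Both conjuncts True, so the formula holds.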